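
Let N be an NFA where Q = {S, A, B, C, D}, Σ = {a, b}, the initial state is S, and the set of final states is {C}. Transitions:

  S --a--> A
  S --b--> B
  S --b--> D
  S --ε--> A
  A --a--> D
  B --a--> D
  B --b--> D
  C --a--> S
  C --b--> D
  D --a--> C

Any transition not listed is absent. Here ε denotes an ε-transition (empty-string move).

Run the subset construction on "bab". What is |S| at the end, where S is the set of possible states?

1

Start: ε-closure({S}) = {S, A}.
Read 'b': S→{B, D}, A→∅; now {B, D}.
Read 'a': B→{D}, D→{C}; now {C, D}.
Read 'b': C→{D}, D→∅; now {D}.
That set has 1 state.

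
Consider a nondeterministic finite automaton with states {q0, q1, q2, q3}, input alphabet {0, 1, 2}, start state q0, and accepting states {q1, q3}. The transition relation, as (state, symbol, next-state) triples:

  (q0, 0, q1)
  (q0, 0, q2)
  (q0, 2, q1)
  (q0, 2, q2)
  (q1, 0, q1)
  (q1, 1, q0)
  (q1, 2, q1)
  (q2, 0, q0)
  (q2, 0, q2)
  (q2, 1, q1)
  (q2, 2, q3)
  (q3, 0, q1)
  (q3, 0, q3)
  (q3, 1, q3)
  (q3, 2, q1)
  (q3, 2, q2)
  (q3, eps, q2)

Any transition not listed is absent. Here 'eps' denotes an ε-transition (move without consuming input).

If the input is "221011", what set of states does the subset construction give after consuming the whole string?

{q0, q1, q2, q3}

Start in {q0}.
Read '2': {q0} → {q1, q2}.
Read '2': {q1, q2} → {q1, q2, q3}.
Read '1': {q1, q2, q3} → {q0, q1, q2, q3}.
Read '0': {q0, q1, q2, q3} → {q0, q1, q2, q3}.
Read '1': {q0, q1, q2, q3} → {q0, q1, q2, q3}.
Read '1': {q0, q1, q2, q3} → {q0, q1, q2, q3}.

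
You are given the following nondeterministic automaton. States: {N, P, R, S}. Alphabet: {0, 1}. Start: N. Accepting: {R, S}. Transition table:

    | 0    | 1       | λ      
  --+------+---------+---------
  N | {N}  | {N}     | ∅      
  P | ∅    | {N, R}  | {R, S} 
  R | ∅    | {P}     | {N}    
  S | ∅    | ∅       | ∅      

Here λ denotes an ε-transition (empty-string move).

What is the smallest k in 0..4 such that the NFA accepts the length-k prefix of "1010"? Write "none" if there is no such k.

none

Start in {N}.
Read '1': {N} → {N}.
Read '0': {N} → {N}.
Read '1': {N} → {N}.
Read '0': {N} → {N}.
No reachable set along the way intersects F.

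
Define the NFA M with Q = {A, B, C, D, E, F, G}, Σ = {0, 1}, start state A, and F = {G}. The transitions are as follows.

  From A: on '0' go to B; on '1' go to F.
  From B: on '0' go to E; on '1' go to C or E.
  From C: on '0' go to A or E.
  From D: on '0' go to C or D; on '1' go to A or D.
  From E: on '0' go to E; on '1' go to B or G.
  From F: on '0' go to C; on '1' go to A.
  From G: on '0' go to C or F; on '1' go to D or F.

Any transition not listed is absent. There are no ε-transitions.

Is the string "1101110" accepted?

No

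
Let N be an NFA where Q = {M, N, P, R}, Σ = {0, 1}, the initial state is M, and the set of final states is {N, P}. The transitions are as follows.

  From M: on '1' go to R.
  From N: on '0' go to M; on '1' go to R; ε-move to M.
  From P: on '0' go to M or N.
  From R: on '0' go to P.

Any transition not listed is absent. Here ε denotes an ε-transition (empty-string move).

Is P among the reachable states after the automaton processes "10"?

Yes

Start in {M}.
Read '1': {M} → {R}.
Read '0': {R} → {P}.
State P is in {P}.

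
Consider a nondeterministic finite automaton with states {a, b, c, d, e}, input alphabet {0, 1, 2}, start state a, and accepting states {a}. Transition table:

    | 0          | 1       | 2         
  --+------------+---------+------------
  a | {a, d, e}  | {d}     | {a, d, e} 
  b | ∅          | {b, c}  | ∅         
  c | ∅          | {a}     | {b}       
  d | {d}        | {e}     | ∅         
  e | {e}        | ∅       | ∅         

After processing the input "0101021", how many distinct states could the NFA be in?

0

Start in {a}.
Read '0': a→{a, d, e}; now {a, d, e}.
Read '1': a→{d}, d→{e}, e→∅; now {d, e}.
Read '0': d→{d}, e→{e}; now {d, e}.
Read '1': d→{e}, e→∅; now {e}.
Read '0': e→{e}; now {e}.
Read '2': e→∅; now ∅.
The set is empty and remains empty for the remaining 1 symbol.
That set has 0 states.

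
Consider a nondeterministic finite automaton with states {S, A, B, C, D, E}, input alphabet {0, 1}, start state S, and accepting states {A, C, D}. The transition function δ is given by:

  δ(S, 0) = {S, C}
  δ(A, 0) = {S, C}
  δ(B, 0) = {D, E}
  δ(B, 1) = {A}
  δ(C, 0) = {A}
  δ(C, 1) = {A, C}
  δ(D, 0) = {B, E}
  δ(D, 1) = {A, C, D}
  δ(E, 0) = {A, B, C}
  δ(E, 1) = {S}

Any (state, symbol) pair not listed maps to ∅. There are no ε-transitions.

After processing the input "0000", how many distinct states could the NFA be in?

3

Start in {S}.
Read '0': S→{S, C}; now {S, C}.
Read '0': S→{S, C}, C→{A}; now {S, A, C}.
Read '0': S→{S, C}, A→{S, C}, C→{A}; now {S, A, C}.
Read '0': S→{S, C}, A→{S, C}, C→{A}; now {S, A, C}.
That set has 3 states.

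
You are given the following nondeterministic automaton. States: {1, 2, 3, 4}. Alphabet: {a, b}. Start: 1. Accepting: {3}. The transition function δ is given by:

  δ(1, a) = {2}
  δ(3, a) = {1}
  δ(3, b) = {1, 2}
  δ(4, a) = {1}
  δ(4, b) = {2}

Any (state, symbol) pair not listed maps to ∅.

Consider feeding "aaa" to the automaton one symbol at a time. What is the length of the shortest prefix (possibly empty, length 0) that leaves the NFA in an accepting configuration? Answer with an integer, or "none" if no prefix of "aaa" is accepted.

none

Start in {1}.
Read 'a': 1→{2}; now {2}.
Read 'a': 2→∅; now ∅.
The set is empty and remains empty for the remaining 1 symbol.
No reachable set along the way intersects F.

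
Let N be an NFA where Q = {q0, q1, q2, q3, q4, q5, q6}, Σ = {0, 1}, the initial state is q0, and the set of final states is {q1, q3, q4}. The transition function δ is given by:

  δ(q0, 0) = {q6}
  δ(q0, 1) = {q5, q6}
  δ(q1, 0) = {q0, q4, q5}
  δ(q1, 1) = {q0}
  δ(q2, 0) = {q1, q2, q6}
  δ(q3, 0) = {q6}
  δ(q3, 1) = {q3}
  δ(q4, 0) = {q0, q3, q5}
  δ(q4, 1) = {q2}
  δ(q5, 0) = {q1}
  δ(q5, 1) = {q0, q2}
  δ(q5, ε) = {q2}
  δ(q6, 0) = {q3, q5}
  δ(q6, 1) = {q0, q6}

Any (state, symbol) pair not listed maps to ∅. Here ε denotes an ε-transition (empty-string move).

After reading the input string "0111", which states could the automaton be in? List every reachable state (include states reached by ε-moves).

{q0, q2, q5, q6}

Start in {q0}.
Read '0': q0→{q6}; now {q6}.
Read '1': q6→{q0, q6}; now {q0, q6}.
Read '1': q0→{q5, q6}, q6→{q0, q6}; union {q0, q5, q6}; ε-closure = {q0, q2, q5, q6}.
Read '1': q0→{q5, q6}, q2→∅, q5→{q0, q2}, q6→{q0, q6}; now {q0, q2, q5, q6}.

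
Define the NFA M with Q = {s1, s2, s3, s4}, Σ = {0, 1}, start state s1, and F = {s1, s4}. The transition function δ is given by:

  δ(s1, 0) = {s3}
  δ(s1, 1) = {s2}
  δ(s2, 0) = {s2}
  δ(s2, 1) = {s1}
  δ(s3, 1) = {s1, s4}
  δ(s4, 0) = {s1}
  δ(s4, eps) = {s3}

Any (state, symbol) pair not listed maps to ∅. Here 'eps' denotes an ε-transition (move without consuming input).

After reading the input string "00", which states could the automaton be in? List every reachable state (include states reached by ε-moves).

Start in {s1}.
Read '0': s1→{s3}; now {s3}.
Read '0': s3→∅; now ∅.

∅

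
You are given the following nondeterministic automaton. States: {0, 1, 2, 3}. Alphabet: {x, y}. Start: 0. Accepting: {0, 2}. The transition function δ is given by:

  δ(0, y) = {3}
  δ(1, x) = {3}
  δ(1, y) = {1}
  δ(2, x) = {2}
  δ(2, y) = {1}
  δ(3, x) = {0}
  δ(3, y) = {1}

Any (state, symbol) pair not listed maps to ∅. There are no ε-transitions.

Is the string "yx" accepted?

Yes

Start in {0}.
Read 'y': 0→{3}; now {3}.
Read 'x': 3→{0}; now {0}.
The final set {0} contains the accepting state 0.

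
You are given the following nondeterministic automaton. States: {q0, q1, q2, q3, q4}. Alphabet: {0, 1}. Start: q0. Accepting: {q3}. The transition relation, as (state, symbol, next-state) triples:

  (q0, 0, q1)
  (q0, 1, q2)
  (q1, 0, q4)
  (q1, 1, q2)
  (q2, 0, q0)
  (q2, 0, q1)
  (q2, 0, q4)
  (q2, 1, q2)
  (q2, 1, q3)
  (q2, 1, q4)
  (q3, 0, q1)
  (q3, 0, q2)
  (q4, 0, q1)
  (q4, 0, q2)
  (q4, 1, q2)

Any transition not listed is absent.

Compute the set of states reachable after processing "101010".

{q0, q1, q4}

Start in {q0}.
Read '1': q0→{q2}; now {q2}.
Read '0': q2→{q0, q1, q4}; now {q0, q1, q4}.
Read '1': q0→{q2}, q1→{q2}, q4→{q2}; now {q2}.
Read '0': q2→{q0, q1, q4}; now {q0, q1, q4}.
Read '1': q0→{q2}, q1→{q2}, q4→{q2}; now {q2}.
Read '0': q2→{q0, q1, q4}; now {q0, q1, q4}.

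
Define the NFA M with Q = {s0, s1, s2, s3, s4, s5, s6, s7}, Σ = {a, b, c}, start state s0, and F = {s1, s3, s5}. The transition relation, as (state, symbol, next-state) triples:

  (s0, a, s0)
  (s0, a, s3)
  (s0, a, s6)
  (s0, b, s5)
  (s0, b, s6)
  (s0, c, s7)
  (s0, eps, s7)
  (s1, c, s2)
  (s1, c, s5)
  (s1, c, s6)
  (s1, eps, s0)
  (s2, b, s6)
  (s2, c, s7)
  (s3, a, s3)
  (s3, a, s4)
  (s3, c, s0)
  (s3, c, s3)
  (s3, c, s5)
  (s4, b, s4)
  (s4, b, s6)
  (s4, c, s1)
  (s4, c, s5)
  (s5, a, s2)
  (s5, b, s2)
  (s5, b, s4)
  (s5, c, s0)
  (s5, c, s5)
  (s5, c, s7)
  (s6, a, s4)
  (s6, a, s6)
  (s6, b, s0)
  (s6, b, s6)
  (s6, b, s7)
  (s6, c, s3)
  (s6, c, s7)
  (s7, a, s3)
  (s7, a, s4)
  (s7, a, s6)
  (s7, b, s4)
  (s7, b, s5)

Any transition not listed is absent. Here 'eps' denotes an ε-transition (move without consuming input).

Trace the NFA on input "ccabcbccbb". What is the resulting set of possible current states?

Start: ε-closure({s0}) = {s0, s7}.
Read 'c': {s0, s7} → {s7}.
Read 'c': {s7} → ∅.
The set is empty and remains empty for the remaining 8 symbols.

∅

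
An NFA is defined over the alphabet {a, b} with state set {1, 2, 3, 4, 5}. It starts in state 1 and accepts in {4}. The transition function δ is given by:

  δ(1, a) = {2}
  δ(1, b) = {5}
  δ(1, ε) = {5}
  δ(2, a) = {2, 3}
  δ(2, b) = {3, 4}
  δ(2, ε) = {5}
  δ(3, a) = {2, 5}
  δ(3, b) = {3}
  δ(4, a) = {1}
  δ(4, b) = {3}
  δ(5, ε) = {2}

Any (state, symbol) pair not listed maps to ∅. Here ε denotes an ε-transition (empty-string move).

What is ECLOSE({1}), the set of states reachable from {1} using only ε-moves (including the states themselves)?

{1, 2, 5}

Begin with {1}.
ε-move 1 → 5; add 5.
ε-move 5 → 2; add 2.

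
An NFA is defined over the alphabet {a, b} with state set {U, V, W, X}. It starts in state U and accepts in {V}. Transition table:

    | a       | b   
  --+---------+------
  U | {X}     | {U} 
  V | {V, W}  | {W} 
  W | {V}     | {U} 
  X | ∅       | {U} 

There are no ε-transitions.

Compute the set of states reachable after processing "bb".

Start in {U}.
Read 'b': U→{U}; now {U}.
Read 'b': U→{U}; now {U}.

{U}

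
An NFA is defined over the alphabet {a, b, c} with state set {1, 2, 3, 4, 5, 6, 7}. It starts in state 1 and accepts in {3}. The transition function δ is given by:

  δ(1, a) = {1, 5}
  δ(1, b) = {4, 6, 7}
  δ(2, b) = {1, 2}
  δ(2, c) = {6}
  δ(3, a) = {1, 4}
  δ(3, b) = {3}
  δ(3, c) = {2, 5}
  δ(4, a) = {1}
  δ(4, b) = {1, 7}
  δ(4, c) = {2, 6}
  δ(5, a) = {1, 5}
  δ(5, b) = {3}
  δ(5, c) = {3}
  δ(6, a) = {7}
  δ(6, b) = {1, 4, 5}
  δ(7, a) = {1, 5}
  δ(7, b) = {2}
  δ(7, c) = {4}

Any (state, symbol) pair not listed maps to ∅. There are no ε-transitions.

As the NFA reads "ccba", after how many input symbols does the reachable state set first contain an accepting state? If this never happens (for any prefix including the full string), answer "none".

none

Start in {1}.
Read 'c': 1→∅; now ∅.
The set is empty and remains empty for the remaining 3 symbols.
No reachable set along the way intersects F.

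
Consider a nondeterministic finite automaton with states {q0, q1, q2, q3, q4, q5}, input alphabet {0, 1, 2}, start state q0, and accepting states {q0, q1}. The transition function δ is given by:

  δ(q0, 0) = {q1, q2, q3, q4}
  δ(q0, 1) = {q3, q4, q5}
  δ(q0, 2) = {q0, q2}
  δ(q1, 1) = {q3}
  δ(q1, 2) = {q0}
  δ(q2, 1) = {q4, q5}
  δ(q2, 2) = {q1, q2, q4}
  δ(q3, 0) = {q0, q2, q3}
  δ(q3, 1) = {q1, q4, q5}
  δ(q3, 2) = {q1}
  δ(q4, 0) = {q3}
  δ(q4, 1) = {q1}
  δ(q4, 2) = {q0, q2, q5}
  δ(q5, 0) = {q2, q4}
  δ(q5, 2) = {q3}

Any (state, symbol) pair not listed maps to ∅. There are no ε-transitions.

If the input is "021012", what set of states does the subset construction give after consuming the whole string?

Start in {q0}.
Read '0': q0→{q1, q2, q3, q4}; now {q1, q2, q3, q4}.
Read '2': q1→{q0}, q2→{q1, q2, q4}, q3→{q1}, q4→{q0, q2, q5}; now {q0, q1, q2, q4, q5}.
Read '1': q0→{q3, q4, q5}, q1→{q3}, q2→{q4, q5}, q4→{q1}, q5→∅; now {q1, q3, q4, q5}.
Read '0': q1→∅, q3→{q0, q2, q3}, q4→{q3}, q5→{q2, q4}; now {q0, q2, q3, q4}.
Read '1': q0→{q3, q4, q5}, q2→{q4, q5}, q3→{q1, q4, q5}, q4→{q1}; now {q1, q3, q4, q5}.
Read '2': q1→{q0}, q3→{q1}, q4→{q0, q2, q5}, q5→{q3}; now {q0, q1, q2, q3, q5}.

{q0, q1, q2, q3, q5}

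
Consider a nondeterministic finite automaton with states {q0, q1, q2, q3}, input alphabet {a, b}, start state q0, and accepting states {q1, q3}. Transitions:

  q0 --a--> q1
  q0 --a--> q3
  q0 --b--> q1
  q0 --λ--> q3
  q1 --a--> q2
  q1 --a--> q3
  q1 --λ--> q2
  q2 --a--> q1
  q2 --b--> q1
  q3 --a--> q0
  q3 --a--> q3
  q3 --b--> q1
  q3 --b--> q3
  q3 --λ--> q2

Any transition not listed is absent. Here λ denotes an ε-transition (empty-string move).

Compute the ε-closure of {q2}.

{q2}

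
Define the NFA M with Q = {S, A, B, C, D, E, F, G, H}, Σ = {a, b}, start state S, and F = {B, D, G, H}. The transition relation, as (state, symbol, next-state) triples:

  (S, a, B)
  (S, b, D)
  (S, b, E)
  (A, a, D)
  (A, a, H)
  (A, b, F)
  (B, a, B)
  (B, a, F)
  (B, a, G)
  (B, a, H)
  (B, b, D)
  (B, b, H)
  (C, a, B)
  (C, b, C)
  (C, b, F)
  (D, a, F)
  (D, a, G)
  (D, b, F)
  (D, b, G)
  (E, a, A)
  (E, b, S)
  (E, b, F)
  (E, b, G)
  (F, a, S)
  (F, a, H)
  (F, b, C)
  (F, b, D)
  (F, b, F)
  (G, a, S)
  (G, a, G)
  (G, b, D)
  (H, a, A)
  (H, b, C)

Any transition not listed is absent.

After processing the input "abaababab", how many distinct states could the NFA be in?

Start in {S}.
Read 'a': {S} → {B}.
Read 'b': {B} → {D, H}.
Read 'a': {D, H} → {A, F, G}.
Read 'a': {A, F, G} → {S, D, G, H}.
Read 'b': {S, D, G, H} → {C, D, E, F, G}.
Read 'a': {C, D, E, F, G} → {S, A, B, F, G, H}.
Read 'b': {S, A, B, F, G, H} → {C, D, E, F, H}.
Read 'a': {C, D, E, F, H} → {S, A, B, F, G, H}.
Read 'b': {S, A, B, F, G, H} → {C, D, E, F, H}.
That set has 5 states.

5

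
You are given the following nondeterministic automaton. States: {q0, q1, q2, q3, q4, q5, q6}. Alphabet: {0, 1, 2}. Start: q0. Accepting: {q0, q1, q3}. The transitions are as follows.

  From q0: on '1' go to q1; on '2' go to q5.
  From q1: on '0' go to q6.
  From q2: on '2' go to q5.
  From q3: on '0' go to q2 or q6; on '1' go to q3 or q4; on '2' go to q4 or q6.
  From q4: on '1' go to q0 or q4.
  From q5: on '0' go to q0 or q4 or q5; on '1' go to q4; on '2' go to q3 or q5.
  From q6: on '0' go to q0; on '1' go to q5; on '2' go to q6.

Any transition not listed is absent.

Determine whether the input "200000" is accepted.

Start in {q0}.
Read '2': {q0} → {q5}.
Read '0': {q5} → {q0, q4, q5}.
Read '0': {q0, q4, q5} → {q0, q4, q5}.
Read '0': {q0, q4, q5} → {q0, q4, q5}.
Read '0': {q0, q4, q5} → {q0, q4, q5}.
Read '0': {q0, q4, q5} → {q0, q4, q5}.
The final set {q0, q4, q5} contains the accepting state q0.

Yes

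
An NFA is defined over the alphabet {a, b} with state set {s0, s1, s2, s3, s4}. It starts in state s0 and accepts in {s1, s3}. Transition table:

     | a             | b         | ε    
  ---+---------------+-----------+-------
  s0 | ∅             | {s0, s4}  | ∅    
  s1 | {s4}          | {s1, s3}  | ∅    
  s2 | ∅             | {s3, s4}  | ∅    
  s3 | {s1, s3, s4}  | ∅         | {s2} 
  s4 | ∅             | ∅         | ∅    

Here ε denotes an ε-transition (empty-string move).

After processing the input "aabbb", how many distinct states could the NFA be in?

0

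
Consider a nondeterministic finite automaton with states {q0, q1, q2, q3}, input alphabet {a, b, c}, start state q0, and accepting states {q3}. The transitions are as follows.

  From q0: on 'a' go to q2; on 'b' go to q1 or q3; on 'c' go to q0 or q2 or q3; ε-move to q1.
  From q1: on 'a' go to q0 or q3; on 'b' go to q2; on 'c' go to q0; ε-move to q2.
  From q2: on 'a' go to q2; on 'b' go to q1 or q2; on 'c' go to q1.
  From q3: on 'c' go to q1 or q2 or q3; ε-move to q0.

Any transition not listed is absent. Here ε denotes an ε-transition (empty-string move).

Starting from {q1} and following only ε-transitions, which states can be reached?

{q1, q2}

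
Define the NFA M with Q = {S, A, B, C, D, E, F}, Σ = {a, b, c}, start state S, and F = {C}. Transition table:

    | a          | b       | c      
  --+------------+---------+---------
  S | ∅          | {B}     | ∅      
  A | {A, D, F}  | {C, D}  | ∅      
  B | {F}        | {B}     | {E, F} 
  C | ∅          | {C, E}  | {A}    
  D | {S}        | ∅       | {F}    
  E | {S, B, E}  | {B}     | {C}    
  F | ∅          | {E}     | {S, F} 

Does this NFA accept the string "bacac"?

Start in {S}.
Read 'b': S→{B}; now {B}.
Read 'a': B→{F}; now {F}.
Read 'c': F→{S, F}; now {S, F}.
Read 'a': S→∅, F→∅; now ∅.
The set is empty and remains empty for the remaining 1 symbol.
The final set ∅ contains no accepting state.

No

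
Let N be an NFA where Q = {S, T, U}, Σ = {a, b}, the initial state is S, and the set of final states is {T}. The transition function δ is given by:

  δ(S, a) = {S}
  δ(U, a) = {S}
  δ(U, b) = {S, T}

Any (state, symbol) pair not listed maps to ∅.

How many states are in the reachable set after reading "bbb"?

0

Start in {S}.
Read 'b': S→∅; now ∅.
The set is empty and remains empty for the remaining 2 symbols.
That set has 0 states.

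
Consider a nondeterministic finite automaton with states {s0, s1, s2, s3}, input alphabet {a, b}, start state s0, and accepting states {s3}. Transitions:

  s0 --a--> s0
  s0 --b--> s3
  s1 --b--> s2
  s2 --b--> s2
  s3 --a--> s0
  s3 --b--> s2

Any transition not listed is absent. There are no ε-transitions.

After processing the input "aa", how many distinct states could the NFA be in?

Start in {s0}.
Read 'a': s0→{s0}; now {s0}.
Read 'a': s0→{s0}; now {s0}.
That set has 1 state.

1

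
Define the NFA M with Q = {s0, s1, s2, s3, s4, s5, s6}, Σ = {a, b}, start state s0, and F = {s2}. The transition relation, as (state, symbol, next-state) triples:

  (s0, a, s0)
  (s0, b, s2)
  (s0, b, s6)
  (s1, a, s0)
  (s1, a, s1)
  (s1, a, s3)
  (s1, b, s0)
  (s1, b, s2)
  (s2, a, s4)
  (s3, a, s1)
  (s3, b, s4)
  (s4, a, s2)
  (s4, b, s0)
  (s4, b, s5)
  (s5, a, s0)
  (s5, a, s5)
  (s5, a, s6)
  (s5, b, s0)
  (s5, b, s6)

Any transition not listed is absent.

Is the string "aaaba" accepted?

No

Start in {s0}.
Read 'a': {s0} → {s0}.
Read 'a': {s0} → {s0}.
Read 'a': {s0} → {s0}.
Read 'b': {s0} → {s2, s6}.
Read 'a': {s2, s6} → {s4}.
The final set {s4} contains no accepting state.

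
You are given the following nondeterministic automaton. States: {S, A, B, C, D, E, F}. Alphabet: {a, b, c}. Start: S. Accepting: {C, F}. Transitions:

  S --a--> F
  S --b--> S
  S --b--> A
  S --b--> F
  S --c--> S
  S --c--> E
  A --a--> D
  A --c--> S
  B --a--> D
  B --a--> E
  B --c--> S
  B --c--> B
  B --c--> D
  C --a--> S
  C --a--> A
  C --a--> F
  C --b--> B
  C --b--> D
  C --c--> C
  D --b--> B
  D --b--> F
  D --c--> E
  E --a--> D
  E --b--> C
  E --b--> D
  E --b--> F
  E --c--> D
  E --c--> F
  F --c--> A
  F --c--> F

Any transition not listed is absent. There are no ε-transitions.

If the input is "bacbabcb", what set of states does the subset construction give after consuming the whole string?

Start in {S}.
Read 'b': {S} → {S, A, F}.
Read 'a': {S, A, F} → {D, F}.
Read 'c': {D, F} → {A, E, F}.
Read 'b': {A, E, F} → {C, D, F}.
Read 'a': {C, D, F} → {S, A, F}.
Read 'b': {S, A, F} → {S, A, F}.
Read 'c': {S, A, F} → {S, A, E, F}.
Read 'b': {S, A, E, F} → {S, A, C, D, F}.

{S, A, C, D, F}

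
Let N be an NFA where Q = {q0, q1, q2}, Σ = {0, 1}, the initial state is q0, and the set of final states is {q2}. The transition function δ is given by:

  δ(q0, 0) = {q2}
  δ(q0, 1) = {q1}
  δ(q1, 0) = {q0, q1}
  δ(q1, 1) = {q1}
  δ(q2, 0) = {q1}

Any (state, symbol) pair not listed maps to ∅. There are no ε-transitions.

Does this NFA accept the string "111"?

No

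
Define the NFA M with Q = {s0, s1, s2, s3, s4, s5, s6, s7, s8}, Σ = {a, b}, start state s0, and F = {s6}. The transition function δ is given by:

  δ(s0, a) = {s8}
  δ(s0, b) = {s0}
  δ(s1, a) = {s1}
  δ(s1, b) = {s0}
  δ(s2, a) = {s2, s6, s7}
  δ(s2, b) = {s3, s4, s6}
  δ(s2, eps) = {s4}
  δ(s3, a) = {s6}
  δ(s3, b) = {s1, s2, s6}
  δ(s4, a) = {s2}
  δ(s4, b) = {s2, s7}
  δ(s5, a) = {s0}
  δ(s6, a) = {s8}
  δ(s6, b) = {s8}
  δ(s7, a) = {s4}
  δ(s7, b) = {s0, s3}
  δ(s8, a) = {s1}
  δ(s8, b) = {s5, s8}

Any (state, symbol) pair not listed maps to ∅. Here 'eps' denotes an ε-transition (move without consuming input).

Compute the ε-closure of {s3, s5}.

Begin with {s3, s5}.
No ε-moves leave this set, so the closure equals the set itself.

{s3, s5}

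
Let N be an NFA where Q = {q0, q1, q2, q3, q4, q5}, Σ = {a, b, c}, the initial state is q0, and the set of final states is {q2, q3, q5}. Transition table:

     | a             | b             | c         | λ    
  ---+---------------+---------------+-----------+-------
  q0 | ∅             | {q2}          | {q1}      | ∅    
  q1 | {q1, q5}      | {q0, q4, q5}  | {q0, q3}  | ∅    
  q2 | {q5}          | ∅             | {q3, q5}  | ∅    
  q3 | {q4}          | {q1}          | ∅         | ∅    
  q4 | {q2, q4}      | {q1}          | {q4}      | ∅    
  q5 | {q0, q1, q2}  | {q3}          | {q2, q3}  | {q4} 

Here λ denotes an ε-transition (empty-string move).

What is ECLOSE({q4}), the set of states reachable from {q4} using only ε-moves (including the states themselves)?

{q4}

Begin with {q4}.
No ε-moves leave this set, so the closure equals the set itself.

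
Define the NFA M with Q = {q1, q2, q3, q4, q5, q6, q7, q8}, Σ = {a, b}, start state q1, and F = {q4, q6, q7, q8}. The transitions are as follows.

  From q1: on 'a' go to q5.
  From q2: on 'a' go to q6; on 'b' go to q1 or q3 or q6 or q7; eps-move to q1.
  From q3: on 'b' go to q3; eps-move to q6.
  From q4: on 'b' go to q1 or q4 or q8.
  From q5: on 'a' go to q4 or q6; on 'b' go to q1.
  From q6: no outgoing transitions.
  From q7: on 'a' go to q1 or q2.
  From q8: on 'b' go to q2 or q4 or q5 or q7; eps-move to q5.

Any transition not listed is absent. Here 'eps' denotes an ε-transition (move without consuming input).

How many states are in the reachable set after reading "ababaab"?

4

Start in {q1}.
Read 'a': q1→{q5}; now {q5}.
Read 'b': q5→{q1}; now {q1}.
Read 'a': q1→{q5}; now {q5}.
Read 'b': q5→{q1}; now {q1}.
Read 'a': q1→{q5}; now {q5}.
Read 'a': q5→{q4, q6}; now {q4, q6}.
Read 'b': q4→{q1, q4, q8}, q6→∅; union {q1, q4, q8}; ε-closure = {q1, q4, q5, q8}.
That set has 4 states.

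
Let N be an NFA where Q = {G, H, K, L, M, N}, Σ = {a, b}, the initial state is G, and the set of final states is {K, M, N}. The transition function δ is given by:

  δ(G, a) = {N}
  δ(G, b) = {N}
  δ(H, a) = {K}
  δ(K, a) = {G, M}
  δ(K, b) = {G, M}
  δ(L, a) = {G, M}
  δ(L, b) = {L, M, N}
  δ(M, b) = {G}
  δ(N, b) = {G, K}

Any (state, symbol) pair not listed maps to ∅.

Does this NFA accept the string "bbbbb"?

Yes

Start in {G}.
Read 'b': {G} → {N}.
Read 'b': {N} → {G, K}.
Read 'b': {G, K} → {G, M, N}.
Read 'b': {G, M, N} → {G, K, N}.
Read 'b': {G, K, N} → {G, K, M, N}.
The final set {G, K, M, N} contains the accepting states K, M, N.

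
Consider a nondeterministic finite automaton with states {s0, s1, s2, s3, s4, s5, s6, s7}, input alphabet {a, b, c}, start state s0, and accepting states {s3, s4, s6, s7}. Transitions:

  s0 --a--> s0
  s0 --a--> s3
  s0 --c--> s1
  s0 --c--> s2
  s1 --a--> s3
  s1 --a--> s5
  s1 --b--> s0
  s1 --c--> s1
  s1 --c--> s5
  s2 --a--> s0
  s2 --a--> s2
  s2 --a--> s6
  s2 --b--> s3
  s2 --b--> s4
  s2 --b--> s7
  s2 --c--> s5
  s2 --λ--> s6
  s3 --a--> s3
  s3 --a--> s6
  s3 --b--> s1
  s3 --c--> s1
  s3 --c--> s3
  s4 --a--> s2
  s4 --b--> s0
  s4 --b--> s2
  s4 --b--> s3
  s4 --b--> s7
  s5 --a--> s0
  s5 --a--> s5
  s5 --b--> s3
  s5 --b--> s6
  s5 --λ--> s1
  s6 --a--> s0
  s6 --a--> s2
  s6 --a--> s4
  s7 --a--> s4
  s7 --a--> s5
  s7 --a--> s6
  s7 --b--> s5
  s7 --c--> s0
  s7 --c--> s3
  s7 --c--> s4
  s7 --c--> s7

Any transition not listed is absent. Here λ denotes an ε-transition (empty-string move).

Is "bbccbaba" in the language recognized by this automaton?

No

Start in {s0}.
Read 'b': s0→∅; now ∅.
The set is empty and remains empty for the remaining 7 symbols.
The final set ∅ contains no accepting state.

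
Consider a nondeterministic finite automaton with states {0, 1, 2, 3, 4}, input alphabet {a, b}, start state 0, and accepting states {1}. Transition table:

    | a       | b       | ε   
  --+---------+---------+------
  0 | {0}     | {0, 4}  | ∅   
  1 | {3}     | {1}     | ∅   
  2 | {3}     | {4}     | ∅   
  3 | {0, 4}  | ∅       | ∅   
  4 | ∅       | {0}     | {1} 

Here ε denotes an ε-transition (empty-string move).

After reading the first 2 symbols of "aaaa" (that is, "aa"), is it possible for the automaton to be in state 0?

Start in {0}.
Read 'a': {0} → {0}.
Read 'a': {0} → {0}.
State 0 is in {0}.

Yes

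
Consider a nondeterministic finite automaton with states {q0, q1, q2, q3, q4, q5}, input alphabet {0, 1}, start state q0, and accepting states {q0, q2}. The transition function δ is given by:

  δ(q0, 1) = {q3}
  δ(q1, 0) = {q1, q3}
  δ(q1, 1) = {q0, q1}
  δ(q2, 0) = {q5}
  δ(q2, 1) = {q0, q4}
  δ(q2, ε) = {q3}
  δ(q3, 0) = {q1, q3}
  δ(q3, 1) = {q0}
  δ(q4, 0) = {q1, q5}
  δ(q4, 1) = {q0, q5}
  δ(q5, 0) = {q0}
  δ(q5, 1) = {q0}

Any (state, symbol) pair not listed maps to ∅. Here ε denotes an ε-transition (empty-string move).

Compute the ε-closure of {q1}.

Begin with {q1}.
No ε-moves leave this set, so the closure equals the set itself.

{q1}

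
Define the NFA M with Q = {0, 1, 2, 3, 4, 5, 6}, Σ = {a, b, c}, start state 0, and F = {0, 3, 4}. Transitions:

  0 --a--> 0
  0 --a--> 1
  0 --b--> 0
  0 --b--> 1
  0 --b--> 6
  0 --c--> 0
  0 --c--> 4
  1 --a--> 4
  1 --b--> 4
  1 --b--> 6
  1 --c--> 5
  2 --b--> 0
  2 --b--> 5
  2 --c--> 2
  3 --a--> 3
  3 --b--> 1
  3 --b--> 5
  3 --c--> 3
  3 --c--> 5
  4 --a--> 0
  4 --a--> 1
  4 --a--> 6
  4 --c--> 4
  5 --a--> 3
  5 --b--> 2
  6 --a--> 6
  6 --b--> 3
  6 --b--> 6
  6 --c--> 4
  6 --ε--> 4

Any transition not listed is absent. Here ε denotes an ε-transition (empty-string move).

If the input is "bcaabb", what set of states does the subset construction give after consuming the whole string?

{0, 1, 2, 3, 4, 5, 6}

Start in {0}.
Read 'b': {0} → {0, 1, 4, 6}.
Read 'c': {0, 1, 4, 6} → {0, 4, 5}.
Read 'a': {0, 4, 5} → {0, 1, 3, 4, 6}.
Read 'a': {0, 1, 3, 4, 6} → {0, 1, 3, 4, 6}.
Read 'b': {0, 1, 3, 4, 6} → {0, 1, 3, 4, 5, 6}.
Read 'b': {0, 1, 3, 4, 5, 6} → {0, 1, 2, 3, 4, 5, 6}.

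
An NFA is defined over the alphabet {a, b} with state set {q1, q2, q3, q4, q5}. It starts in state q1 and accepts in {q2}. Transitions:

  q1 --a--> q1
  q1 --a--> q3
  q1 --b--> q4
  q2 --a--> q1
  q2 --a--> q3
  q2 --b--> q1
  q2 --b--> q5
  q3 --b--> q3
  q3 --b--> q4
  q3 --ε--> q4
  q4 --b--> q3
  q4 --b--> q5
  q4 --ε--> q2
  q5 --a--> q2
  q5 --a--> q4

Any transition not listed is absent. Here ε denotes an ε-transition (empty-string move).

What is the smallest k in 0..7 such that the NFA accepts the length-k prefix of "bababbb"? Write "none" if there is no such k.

1

Start in {q1}.
Read 'b': q1→{q4}; union {q4}; ε-closure = {q2, q4}.
None of the earlier sets intersect F, but {q2, q4} does.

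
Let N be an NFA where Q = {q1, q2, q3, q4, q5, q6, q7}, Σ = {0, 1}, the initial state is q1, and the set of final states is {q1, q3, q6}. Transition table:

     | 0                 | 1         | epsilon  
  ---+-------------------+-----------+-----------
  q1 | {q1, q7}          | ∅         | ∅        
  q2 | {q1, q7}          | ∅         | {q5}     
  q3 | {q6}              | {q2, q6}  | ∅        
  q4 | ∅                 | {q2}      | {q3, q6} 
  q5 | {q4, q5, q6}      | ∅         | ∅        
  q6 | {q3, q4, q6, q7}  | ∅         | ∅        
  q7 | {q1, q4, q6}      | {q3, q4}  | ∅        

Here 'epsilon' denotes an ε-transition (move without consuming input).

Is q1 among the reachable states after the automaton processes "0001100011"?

No

Start in {q1}.
Read '0': {q1} → {q1, q7}.
Read '0': {q1, q7} → {q1, q3, q4, q6, q7}.
Read '0': {q1, q3, q4, q6, q7} → {q1, q3, q4, q6, q7}.
Read '1': {q1, q3, q4, q6, q7} → {q2, q3, q4, q5, q6}.
Read '1': {q2, q3, q4, q5, q6} → {q2, q5, q6}.
Read '0': {q2, q5, q6} → {q1, q3, q4, q5, q6, q7}.
Read '0': {q1, q3, q4, q5, q6, q7} → {q1, q3, q4, q5, q6, q7}.
Read '0': {q1, q3, q4, q5, q6, q7} → {q1, q3, q4, q5, q6, q7}.
Read '1': {q1, q3, q4, q5, q6, q7} → {q2, q3, q4, q5, q6}.
Read '1': {q2, q3, q4, q5, q6} → {q2, q5, q6}.
State q1 is not in {q2, q5, q6}.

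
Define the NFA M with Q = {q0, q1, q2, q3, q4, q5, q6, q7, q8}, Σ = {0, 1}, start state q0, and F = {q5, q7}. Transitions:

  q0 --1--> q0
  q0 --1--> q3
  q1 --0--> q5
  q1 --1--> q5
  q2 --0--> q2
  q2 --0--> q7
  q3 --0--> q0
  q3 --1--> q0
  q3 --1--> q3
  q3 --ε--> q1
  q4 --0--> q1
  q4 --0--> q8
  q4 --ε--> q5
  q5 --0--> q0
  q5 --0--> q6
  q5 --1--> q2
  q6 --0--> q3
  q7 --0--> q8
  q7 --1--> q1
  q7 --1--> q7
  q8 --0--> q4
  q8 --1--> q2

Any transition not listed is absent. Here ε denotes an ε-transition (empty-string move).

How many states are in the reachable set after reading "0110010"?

0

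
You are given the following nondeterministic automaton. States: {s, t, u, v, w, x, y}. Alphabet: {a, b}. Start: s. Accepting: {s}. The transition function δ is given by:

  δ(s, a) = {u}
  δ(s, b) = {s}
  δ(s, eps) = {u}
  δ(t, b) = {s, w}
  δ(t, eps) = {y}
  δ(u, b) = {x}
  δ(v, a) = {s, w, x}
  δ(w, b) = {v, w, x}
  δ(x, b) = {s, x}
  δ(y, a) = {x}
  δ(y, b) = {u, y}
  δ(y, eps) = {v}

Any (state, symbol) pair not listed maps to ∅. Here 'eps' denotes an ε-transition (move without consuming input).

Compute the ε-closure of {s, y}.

{s, u, v, y}

Begin with {s, y}.
ε-move s → u; add u.
ε-move y → v; add v.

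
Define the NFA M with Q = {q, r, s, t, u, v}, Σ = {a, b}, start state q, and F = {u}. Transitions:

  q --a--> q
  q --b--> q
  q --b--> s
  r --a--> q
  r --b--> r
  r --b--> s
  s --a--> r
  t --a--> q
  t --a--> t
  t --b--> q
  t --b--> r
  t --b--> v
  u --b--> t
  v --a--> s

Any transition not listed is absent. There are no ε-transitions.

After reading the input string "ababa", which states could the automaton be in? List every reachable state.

Start in {q}.
Read 'a': {q} → {q}.
Read 'b': {q} → {q, s}.
Read 'a': {q, s} → {q, r}.
Read 'b': {q, r} → {q, r, s}.
Read 'a': {q, r, s} → {q, r}.

{q, r}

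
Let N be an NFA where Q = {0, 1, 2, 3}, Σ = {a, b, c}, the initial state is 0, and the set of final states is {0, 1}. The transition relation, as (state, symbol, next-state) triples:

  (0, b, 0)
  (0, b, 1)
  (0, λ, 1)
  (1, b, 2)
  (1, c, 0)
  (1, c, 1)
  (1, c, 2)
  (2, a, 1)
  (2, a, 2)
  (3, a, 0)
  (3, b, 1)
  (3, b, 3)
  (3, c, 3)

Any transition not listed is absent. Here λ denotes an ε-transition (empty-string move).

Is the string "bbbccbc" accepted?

Start: ε-closure({0}) = {0, 1}.
Read 'b': {0, 1} → {0, 1, 2}.
Read 'b': {0, 1, 2} → {0, 1, 2}.
Read 'b': {0, 1, 2} → {0, 1, 2}.
Read 'c': {0, 1, 2} → {0, 1, 2}.
Read 'c': {0, 1, 2} → {0, 1, 2}.
Read 'b': {0, 1, 2} → {0, 1, 2}.
Read 'c': {0, 1, 2} → {0, 1, 2}.
The final set {0, 1, 2} contains the accepting states 0, 1.

Yes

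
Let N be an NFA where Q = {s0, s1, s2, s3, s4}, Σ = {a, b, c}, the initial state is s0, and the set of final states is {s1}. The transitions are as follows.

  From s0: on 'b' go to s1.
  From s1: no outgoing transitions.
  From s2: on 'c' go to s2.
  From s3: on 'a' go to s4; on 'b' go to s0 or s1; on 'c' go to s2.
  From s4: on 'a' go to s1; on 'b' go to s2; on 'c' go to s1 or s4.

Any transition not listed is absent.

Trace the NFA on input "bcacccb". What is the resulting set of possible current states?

∅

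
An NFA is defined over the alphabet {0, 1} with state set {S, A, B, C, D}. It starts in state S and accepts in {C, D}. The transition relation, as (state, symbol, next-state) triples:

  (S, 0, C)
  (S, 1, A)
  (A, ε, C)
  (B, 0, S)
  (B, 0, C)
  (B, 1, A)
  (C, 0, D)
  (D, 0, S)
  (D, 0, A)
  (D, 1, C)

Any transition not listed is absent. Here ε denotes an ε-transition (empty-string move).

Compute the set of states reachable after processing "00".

{D}

Start in {S}.
Read '0': S→{C}; now {C}.
Read '0': C→{D}; now {D}.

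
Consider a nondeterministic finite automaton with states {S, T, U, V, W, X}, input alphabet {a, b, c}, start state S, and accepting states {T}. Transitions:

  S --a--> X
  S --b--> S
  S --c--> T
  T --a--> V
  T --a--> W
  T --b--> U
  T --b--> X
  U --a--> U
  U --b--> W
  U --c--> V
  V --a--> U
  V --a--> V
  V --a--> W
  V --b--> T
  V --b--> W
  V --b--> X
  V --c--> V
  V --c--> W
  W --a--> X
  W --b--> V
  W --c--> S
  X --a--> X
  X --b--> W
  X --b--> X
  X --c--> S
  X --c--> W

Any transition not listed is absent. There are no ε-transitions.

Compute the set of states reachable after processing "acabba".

Start in {S}.
Read 'a': S→{X}; now {X}.
Read 'c': X→{S, W}; now {S, W}.
Read 'a': S→{X}, W→{X}; now {X}.
Read 'b': X→{W, X}; now {W, X}.
Read 'b': W→{V}, X→{W, X}; now {V, W, X}.
Read 'a': V→{U, V, W}, W→{X}, X→{X}; now {U, V, W, X}.

{U, V, W, X}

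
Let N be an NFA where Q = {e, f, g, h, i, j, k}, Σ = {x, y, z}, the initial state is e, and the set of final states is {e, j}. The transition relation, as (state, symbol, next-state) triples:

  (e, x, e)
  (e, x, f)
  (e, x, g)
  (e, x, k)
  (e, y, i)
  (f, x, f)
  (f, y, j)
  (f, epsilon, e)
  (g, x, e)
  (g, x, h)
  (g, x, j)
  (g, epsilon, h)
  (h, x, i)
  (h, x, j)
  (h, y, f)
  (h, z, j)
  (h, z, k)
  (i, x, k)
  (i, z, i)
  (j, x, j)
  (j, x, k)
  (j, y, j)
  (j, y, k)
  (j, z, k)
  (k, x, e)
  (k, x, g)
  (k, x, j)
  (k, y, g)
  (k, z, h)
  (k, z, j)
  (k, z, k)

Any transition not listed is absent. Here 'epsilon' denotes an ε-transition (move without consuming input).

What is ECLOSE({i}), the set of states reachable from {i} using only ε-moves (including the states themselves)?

{i}

Begin with {i}.
No ε-moves leave this set, so the closure equals the set itself.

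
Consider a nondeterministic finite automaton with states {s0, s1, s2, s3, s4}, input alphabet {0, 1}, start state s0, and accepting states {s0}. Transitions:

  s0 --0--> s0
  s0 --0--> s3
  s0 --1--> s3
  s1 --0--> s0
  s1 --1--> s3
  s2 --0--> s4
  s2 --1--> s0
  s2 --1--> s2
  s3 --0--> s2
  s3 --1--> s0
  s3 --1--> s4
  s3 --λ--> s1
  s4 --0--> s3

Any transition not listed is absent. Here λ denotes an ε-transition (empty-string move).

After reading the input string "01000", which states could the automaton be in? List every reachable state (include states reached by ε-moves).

{s0, s1, s2, s3, s4}

Start in {s0}.
Read '0': s0→{s0, s3}; union {s0, s3}; ε-closure = {s0, s1, s3}.
Read '1': s0→{s3}, s1→{s3}, s3→{s0, s4}; union {s0, s3, s4}; ε-closure = {s0, s1, s3, s4}.
Read '0': s0→{s0, s3}, s1→{s0}, s3→{s2}, s4→{s3}; union {s0, s2, s3}; ε-closure = {s0, s1, s2, s3}.
Read '0': s0→{s0, s3}, s1→{s0}, s2→{s4}, s3→{s2}; union {s0, s2, s3, s4}; ε-closure = {s0, s1, s2, s3, s4}.
Read '0': s0→{s0, s3}, s1→{s0}, s2→{s4}, s3→{s2}, s4→{s3}; union {s0, s2, s3, s4}; ε-closure = {s0, s1, s2, s3, s4}.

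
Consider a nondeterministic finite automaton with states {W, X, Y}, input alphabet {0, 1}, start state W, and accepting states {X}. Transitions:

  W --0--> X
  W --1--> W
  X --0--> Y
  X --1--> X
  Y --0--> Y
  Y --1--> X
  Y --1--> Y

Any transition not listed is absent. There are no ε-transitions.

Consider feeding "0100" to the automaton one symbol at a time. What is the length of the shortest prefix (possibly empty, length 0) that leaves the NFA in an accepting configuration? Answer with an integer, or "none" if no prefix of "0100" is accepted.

1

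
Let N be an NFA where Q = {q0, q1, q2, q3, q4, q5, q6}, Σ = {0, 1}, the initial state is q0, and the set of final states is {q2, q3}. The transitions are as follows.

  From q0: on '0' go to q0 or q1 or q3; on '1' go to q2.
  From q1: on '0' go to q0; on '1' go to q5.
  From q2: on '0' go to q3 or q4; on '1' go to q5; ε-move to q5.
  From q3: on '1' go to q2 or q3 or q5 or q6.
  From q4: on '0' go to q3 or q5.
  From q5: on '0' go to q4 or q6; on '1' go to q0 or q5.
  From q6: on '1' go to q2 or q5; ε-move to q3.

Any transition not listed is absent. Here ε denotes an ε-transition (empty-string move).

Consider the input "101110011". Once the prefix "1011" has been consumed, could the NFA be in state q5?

Yes

Start in {q0}.
Read '1': {q0} → {q2, q5}.
Read '0': {q2, q5} → {q3, q4, q6}.
Read '1': {q3, q4, q6} → {q2, q3, q5, q6}.
Read '1': {q2, q3, q5, q6} → {q0, q2, q3, q5, q6}.
State q5 is in {q0, q2, q3, q5, q6}.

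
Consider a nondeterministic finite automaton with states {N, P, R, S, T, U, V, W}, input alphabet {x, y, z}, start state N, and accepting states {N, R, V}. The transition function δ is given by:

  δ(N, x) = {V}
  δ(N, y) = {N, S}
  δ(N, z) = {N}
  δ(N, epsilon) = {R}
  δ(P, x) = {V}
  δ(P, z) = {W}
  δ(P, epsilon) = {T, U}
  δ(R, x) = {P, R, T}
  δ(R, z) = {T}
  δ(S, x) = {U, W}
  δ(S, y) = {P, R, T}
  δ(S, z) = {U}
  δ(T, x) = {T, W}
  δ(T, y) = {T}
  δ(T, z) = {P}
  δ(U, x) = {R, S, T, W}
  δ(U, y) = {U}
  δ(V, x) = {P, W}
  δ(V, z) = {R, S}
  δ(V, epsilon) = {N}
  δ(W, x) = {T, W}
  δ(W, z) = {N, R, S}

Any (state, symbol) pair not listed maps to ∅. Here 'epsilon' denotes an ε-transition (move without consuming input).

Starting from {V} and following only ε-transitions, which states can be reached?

Begin with {V}.
ε-move V → N; add N.
ε-move N → R; add R.

{N, R, V}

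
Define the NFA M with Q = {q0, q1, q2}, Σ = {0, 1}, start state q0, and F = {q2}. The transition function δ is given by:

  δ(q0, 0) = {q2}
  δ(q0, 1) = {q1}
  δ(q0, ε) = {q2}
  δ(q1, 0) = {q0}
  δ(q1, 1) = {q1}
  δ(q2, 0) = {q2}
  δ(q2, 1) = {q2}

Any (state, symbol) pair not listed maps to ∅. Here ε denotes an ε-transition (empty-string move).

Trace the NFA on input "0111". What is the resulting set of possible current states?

Start: ε-closure({q0}) = {q0, q2}.
Read '0': q0→{q2}, q2→{q2}; now {q2}.
Read '1': q2→{q2}; now {q2}.
Read '1': q2→{q2}; now {q2}.
Read '1': q2→{q2}; now {q2}.

{q2}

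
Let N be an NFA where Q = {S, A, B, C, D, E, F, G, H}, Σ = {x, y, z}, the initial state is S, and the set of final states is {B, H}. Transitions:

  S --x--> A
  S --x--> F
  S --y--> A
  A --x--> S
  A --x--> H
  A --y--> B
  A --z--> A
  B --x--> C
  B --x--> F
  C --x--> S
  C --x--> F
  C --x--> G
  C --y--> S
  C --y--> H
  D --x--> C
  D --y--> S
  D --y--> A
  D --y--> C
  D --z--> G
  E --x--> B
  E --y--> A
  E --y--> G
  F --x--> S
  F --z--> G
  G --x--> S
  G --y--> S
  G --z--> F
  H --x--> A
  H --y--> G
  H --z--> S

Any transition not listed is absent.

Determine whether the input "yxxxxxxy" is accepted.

Yes

Start in {S}.
Read 'y': {S} → {A}.
Read 'x': {A} → {S, H}.
Read 'x': {S, H} → {A, F}.
Read 'x': {A, F} → {S, H}.
Read 'x': {S, H} → {A, F}.
Read 'x': {A, F} → {S, H}.
Read 'x': {S, H} → {A, F}.
Read 'y': {A, F} → {B}.
The final set {B} contains the accepting state B.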